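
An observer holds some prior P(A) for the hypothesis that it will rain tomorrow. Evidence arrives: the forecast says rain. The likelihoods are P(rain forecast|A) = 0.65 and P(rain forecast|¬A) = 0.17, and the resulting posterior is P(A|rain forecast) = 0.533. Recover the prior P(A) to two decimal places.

Bayes' rule in odds form gives O(A|E) = O(A)·[P(E|A)/P(E|¬A)], hence O(A) = O(A|E)/LR.
Posterior odds = 0.533/(1−0.533) = 1.1413. LR = 0.65/0.17 = 3.8235.
Prior odds = 1.1413/3.8235 = 0.2985, so P(A) = 0.2985/(1+0.2985) ≈ 0.23.

P(A) = 0.23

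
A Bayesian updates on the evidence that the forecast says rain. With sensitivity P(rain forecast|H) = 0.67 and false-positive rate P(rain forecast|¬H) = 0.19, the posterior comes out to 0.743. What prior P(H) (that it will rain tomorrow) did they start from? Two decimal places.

P(H) = 0.45

Bayes' rule in odds form gives O(H|E) = O(H)·[P(E|H)/P(E|¬H)], hence O(H) = O(H|E)/LR.
Posterior odds = 0.743/(1−0.743) = 2.8911. LR = 0.67/0.19 = 3.5263.
Prior odds = 2.8911/3.5263 = 0.8199, so P(H) = 0.8199/(1+0.8199) ≈ 0.45.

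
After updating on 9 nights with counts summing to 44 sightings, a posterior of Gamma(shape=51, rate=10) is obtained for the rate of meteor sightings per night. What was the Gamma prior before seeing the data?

Gamma(shape=7, rate=1)

Gamma–Poisson conjugacy: posterior shape = α + Σxᵢ, posterior rate = β + n.
So α = 51 − 44 = 7 and β = 10 − 9 = 1.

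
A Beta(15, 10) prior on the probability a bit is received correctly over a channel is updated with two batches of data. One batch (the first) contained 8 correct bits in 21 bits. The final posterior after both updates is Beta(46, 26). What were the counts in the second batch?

Sequential conjugate updates are equivalent to a single update on the pooled data, so total successes = posterior α − prior α and total failures = posterior β − prior β.
Total across both batches: 46−15=31 correct bits, 26−10=16 errors.
Subtract the first batch: 31−8=23 correct bits and 16−13=3 errors.

23 correct bits and 3 errors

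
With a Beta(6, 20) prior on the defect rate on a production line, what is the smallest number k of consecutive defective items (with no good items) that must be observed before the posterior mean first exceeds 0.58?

k = 22

After k defective items and 0 good items the posterior is Beta(6+k, 20), with mean (6+k)/(6+20+k).
Set (6+k)/(26+k) > 0.58 and solve: k > (0.58·26 − 6)/(1 − 0.58) = 21.619.
The smallest integer exceeding 21.619 is 22, and checking k=22: (28)/(48) = 0.5833 > 0.58.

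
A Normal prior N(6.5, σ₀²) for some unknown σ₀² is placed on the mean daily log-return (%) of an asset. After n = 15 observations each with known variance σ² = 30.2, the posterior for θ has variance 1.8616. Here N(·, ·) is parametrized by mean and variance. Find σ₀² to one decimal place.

σ₀² = 24.7

For the Normal–Normal model with known σ², precisions add: τ_n = τ₀ + n/σ².
So 1/σ₀² = 1/1.8616 − 15/30.2 = 0.537172 − 0.496689 = 0.040483.
Hence σ₀² = 1/0.040483 ≈ 24.7.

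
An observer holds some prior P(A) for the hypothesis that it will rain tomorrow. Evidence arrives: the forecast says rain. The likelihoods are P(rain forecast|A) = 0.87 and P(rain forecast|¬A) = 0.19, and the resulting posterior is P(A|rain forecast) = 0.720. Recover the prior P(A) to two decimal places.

Bayes' rule in odds form gives O(A|E) = O(A)·[P(E|A)/P(E|¬A)], hence O(A) = O(A|E)/LR.
Posterior odds = 0.720/(1−0.720) = 2.5714. LR = 0.87/0.19 = 4.5789.
Prior odds = 2.5714/4.5789 = 0.5616, so P(A) = 0.5616/(1+0.5616) ≈ 0.36.

P(A) = 0.36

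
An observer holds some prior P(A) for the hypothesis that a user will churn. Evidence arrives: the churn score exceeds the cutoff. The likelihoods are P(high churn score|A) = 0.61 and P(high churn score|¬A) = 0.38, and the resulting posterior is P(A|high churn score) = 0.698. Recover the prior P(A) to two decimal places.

In odds form, posterior odds = prior odds × likelihood ratio, so prior odds = posterior odds ÷ LR.
Posterior odds = 0.698/(1−0.698) = 2.3113. LR = 0.61/0.38 = 1.6053.
Prior odds = 2.3113/1.6053 = 1.4398, so P(A) = 1.4398/(1+1.4398) ≈ 0.59.

P(A) = 0.59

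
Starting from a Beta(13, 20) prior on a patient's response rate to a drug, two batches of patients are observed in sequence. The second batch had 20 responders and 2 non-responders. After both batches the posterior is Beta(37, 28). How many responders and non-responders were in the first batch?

4 responders and 6 non-responders

Sequential conjugate updates are equivalent to a single update on the pooled data, so total successes = posterior α − prior α and total failures = posterior β − prior β.
Total across both batches: 37−13=24 responders, 28−20=8 non-responders.
Subtract the second batch: 24−20=4 responders and 8−2=6 non-responders.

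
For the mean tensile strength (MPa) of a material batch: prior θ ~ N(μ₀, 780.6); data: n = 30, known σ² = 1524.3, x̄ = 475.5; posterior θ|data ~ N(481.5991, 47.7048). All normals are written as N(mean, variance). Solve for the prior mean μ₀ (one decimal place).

With known observation variance, the Normal–Normal posterior has precision τ_n = τ₀ + n/σ² and mean μ_n = (τ₀μ₀ + (n/σ²)x̄)/τ_n.
Here τ₀ = 1/780.6 = 0.001281 and τ_data = 30/1524.3 = 0.019681, so τ_n = 0.020962.
Rearranging for μ₀: μ₀ = (μ_n·τ_n − τ_data·x̄)/τ₀ = (481.5991·0.020962 − 0.019681·475.5) / 0.001281 = 0.736965/0.001281 ≈ 575.3.

μ₀ = 575.3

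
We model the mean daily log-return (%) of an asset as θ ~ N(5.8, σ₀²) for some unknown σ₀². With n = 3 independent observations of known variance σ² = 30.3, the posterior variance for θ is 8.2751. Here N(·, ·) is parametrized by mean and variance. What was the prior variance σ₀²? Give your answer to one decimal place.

For the Normal–Normal model with known σ², precisions add: τ_n = τ₀ + n/σ².
So 1/σ₀² = 1/8.2751 − 3/30.3 = 0.120844 − 0.099010 = 0.021834.
Hence σ₀² = 1/0.021834 ≈ 45.8.

σ₀² = 45.8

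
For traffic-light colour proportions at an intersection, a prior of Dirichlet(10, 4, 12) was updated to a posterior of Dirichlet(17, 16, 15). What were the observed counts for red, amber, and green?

counts (7, 12, 3)

For a Dirichlet(α) prior with multinomial counts c, the posterior is Dirichlet(α + c) componentwise.
Counts are posterior − prior componentwise: 17−10=7, 16−4=12, 15−12=3.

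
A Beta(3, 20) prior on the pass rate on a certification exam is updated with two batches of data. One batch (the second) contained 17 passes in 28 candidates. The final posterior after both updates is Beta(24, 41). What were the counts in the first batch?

Because Beta–binomial updating is additive in the counts, the combined data contributed (α_post−α_prior, β_post−β_prior) successes and failures.
Total across both batches: 24−3=21 passes, 41−20=21 failures.
Subtract the second batch: 21−17=4 passes and 21−11=10 failures.

4 passes and 10 failures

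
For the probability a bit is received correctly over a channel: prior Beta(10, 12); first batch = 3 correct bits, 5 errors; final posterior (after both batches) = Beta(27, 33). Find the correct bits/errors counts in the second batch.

14 correct bits and 16 errors

Because Beta–binomial updating is additive in the counts, the combined data contributed (α_post−α_prior, β_post−β_prior) successes and failures.
Total across both batches: 27−10=17 correct bits, 33−12=21 errors.
Subtract the first batch: 17−3=14 correct bits and 21−5=16 errors.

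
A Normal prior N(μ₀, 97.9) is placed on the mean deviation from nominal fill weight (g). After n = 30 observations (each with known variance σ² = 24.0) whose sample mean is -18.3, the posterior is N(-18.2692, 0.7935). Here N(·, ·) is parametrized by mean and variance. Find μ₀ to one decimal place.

The posterior mean is a precision-weighted average: μ_n = (τ₀μ₀ + τ_data·x̄)/(τ₀+τ_data), with τ₀=1/σ₀² and τ_data=n/σ².
Here τ₀ = 1/97.9 = 0.010215 and τ_data = 30/24.0 = 1.250000, so τ_n = 1.260215.
Rearranging for μ₀: μ₀ = (μ_n·τ_n − τ_data·x̄)/τ₀ = (-18.2692·1.260215 − 1.250000·-18.3) / 0.010215 = -0.148120/0.010215 ≈ -14.5.

μ₀ = -14.5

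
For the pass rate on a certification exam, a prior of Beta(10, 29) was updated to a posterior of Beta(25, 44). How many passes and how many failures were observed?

Beta is conjugate to the binomial likelihood: posterior = Beta(a+s, b+f).
Match parameters: s=25−10=15, f=44−29=15.

15 passes and 15 failures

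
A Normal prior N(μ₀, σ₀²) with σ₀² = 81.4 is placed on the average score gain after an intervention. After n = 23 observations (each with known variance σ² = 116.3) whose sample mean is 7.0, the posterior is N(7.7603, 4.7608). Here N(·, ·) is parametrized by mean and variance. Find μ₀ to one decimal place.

μ₀ = 20.0

The posterior mean is a precision-weighted average: μ_n = (τ₀μ₀ + τ_data·x̄)/(τ₀+τ_data), with τ₀=1/σ₀² and τ_data=n/σ².
Here τ₀ = 1/81.4 = 0.012285 and τ_data = 23/116.3 = 0.197764, so τ_n = 0.210049.
Rearranging for μ₀: μ₀ = (μ_n·τ_n − τ_data·x̄)/τ₀ = (7.7603·0.210049 − 0.197764·7.0) / 0.012285 = 0.245695/0.012285 ≈ 20.0.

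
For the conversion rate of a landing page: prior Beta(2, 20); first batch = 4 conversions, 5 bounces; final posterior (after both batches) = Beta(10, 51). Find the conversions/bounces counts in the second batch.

Because Beta–binomial updating is additive in the counts, the combined data contributed (α_post−α_prior, β_post−β_prior) successes and failures.
Total across both batches: 10−2=8 conversions, 51−20=31 bounces.
Subtract the first batch: 8−4=4 conversions and 31−5=26 bounces.

4 conversions and 26 bounces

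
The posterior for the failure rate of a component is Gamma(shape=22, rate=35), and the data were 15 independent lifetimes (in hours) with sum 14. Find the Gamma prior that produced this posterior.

Gamma(shape=7, rate=21)

Gamma–exponential conjugacy: posterior shape = α + n, posterior rate = β + Σtᵢ.
So α = 22 − 15 = 7 and β = 35 − 14 = 21.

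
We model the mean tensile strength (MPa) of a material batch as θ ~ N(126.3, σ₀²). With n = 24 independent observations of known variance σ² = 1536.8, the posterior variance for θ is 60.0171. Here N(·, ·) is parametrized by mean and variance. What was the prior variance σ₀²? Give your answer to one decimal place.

For the Normal–Normal model with known σ², precisions add: τ_n = τ₀ + n/σ².
So 1/σ₀² = 1/60.0171 − 24/1536.8 = 0.016662 − 0.015617 = 0.001045.
Hence σ₀² = 1/0.001045 ≈ 956.9.

σ₀² = 956.9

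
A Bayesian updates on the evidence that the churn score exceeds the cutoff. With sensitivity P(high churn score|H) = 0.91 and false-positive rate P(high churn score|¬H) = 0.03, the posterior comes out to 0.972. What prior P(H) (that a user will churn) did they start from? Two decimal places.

Bayes' rule in odds form gives O(H|E) = O(H)·[P(E|H)/P(E|¬H)], hence O(H) = O(H|E)/LR.
Posterior odds = 0.972/(1−0.972) = 34.7143. LR = 0.91/0.03 = 30.3333.
Prior odds = 34.7143/30.3333 = 1.1444, so P(H) = 1.1444/(1+1.1444) ≈ 0.53.

P(H) = 0.53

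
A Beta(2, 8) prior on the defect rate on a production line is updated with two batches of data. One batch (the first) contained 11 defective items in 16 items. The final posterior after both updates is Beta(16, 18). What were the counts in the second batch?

Sequential conjugate updates are equivalent to a single update on the pooled data, so total successes = posterior α − prior α and total failures = posterior β − prior β.
Total across both batches: 16−2=14 defective items, 18−8=10 good items.
Subtract the first batch: 14−11=3 defective items and 10−5=5 good items.

3 defective items and 5 good items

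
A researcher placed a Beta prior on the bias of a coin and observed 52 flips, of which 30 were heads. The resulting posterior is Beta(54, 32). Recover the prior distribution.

Under Beta–binomial conjugacy the posterior parameters are (α+s, β+f).
Subtract the data counts: 54−30=24, 32−22=10.

Beta(24, 10)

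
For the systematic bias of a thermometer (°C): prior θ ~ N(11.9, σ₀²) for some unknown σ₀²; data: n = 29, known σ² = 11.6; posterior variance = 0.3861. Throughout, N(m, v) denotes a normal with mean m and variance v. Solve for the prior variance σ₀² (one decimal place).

Posterior precision equals prior precision plus data precision: 1/σ_n² = 1/σ₀² + n/σ².
So 1/σ₀² = 1/0.3861 − 29/11.6 = 2.590003 − 2.500000 = 0.090003.
Hence σ₀² = 1/0.090003 ≈ 11.1.

σ₀² = 11.1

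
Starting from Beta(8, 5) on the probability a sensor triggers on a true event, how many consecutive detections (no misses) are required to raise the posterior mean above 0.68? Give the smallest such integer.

After k detections and 0 misses the posterior is Beta(8+k, 5), with mean (8+k)/(8+5+k).
Set (8+k)/(13+k) > 0.68 and solve: k > (0.68·13 − 8)/(1 − 0.68) = 2.625.
The smallest integer exceeding 2.625 is 3.

k = 3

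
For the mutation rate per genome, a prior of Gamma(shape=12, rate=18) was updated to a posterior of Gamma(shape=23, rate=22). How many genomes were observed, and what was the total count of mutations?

Gamma–Poisson conjugacy: posterior shape = α + Σxᵢ, posterior rate = β + n.
Matching: Σxᵢ = 23 − 12 = 11 and n = 22 − 18 = 4.

n = 4 genomes with total 11 mutations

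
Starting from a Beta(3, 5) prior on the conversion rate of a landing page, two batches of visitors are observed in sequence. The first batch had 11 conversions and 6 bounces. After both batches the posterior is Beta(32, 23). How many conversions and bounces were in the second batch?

18 conversions and 12 bounces

Sequential conjugate updates are equivalent to a single update on the pooled data, so total successes = posterior α − prior α and total failures = posterior β − prior β.
Total across both batches: 32−3=29 conversions, 23−5=18 bounces.
Subtract the first batch: 29−11=18 conversions and 18−6=12 bounces.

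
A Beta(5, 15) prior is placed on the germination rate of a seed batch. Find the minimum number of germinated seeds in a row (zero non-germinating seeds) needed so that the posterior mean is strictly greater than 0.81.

k = 59

After k germinated seeds and 0 non-germinating seeds the posterior is Beta(5+k, 15), with mean (5+k)/(5+15+k).
Set (5+k)/(20+k) > 0.81 and solve: k > (0.81·20 − 5)/(1 − 0.81) = 58.947.
The smallest integer exceeding 58.947 is 59, and checking k=59: (64)/(79) = 0.8101 > 0.81.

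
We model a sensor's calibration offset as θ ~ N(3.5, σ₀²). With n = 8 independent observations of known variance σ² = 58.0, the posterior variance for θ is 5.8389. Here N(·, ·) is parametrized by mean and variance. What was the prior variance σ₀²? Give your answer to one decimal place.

σ₀² = 30.0

For the Normal–Normal model with known σ², precisions add: τ_n = τ₀ + n/σ².
So 1/σ₀² = 1/5.8389 − 8/58.0 = 0.171265 − 0.137931 = 0.033334.
Hence σ₀² = 1/0.033334 ≈ 30.0.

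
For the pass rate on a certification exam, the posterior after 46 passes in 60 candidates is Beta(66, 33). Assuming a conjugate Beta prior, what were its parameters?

A Beta(a, b) prior with s successes and f failures in binomial data gives a Beta(a+s, b+f) posterior.
So a = 66 − 46 = 20 and b = 33 − 14 = 19.

Beta(20, 19)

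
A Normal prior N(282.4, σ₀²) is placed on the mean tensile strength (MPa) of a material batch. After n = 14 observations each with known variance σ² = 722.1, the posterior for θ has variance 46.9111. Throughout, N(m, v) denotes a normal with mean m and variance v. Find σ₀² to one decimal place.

σ₀² = 518.4

Posterior precision equals prior precision plus data precision: 1/σ_n² = 1/σ₀² + n/σ².
So 1/σ₀² = 1/46.9111 − 14/722.1 = 0.021317 − 0.019388 = 0.001929.
Hence σ₀² = 1/0.001929 ≈ 518.4.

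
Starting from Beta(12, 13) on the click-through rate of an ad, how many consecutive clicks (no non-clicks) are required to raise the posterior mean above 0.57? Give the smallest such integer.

After k clicks and 0 non-clicks the posterior is Beta(12+k, 13), with mean (12+k)/(12+13+k).
Set (12+k)/(25+k) > 0.57 and solve: k > (0.57·25 − 12)/(1 − 0.57) = 5.233.
The smallest integer exceeding 5.233 is 6, and checking k=6: (18)/(31) = 0.5806 > 0.57.

k = 6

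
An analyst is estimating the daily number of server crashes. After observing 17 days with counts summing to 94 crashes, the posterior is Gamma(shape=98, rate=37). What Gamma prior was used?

A Gamma(α, β) prior (rate parametrization) on a Poisson rate with n observations summing to S gives posterior Gamma(α+S, β+n).
So α = 98 − 94 = 4 and β = 37 − 17 = 20.

Gamma(shape=4, rate=20)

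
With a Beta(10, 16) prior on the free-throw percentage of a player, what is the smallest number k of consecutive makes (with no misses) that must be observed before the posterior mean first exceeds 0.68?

After k makes and 0 misses the posterior is Beta(10+k, 16), with mean (10+k)/(10+16+k).
Set (10+k)/(26+k) > 0.68 and solve: k > (0.68·26 − 10)/(1 − 0.68) = 24.000.
The smallest integer exceeding 24.000 is 25.

k = 25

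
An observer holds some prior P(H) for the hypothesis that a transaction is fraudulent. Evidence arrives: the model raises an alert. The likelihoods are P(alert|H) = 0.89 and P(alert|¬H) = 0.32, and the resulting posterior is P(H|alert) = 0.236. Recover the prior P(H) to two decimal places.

P(H) = 0.10

Bayes' rule in odds form gives O(H|E) = O(H)·[P(E|H)/P(E|¬H)], hence O(H) = O(H|E)/LR.
Posterior odds = 0.236/(1−0.236) = 0.3089. LR = 0.89/0.32 = 2.7812.
Prior odds = 0.3089/2.7812 = 0.1111, so P(H) = 0.1111/(1+0.1111) ≈ 0.10.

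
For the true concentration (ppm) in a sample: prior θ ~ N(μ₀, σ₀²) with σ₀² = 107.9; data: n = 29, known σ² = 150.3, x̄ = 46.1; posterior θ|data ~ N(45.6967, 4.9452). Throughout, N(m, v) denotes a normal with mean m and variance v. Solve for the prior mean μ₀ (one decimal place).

μ₀ = 37.3

The posterior mean is a precision-weighted average: μ_n = (τ₀μ₀ + τ_data·x̄)/(τ₀+τ_data), with τ₀=1/σ₀² and τ_data=n/σ².
Here τ₀ = 1/107.9 = 0.009268 and τ_data = 29/150.3 = 0.192947, so τ_n = 0.202215.
Rearranging for μ₀: μ₀ = (μ_n·τ_n − τ_data·x̄)/τ₀ = (45.6967·0.202215 − 0.192947·46.1) / 0.009268 = 0.345701/0.009268 ≈ 37.3.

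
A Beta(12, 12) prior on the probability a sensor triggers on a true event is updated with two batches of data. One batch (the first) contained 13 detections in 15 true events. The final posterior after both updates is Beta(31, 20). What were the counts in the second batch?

Sequential conjugate updates are equivalent to a single update on the pooled data, so total successes = posterior α − prior α and total failures = posterior β − prior β.
Total across both batches: 31−12=19 detections, 20−12=8 misses.
Subtract the first batch: 19−13=6 detections and 8−2=6 misses.

6 detections and 6 misses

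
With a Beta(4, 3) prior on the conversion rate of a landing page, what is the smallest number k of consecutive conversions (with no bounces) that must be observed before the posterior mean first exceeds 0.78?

After k conversions and 0 bounces the posterior is Beta(4+k, 3), with mean (4+k)/(4+3+k).
Set (4+k)/(7+k) > 0.78 and solve: k > (0.78·7 − 4)/(1 − 0.78) = 6.636.
The smallest integer exceeding 6.636 is 7, and checking k=7: (11)/(14) = 0.7857 > 0.78.

k = 7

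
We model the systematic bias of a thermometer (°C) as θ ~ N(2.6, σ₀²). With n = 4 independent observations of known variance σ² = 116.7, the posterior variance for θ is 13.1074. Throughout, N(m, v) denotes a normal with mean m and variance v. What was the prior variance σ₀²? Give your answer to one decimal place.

Posterior precision equals prior precision plus data precision: 1/σ_n² = 1/σ₀² + n/σ².
So 1/σ₀² = 1/13.1074 − 4/116.7 = 0.076293 − 0.034276 = 0.042017.
Hence σ₀² = 1/0.042017 ≈ 23.8.

σ₀² = 23.8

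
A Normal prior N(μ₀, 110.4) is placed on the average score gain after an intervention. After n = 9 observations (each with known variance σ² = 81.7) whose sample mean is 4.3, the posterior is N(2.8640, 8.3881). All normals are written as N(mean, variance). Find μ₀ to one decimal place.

With known observation variance, the Normal–Normal posterior has precision τ_n = τ₀ + n/σ² and mean μ_n = (τ₀μ₀ + (n/σ²)x̄)/τ_n.
Here τ₀ = 1/110.4 = 0.009058 and τ_data = 9/81.7 = 0.110159, so τ_n = 0.119217.
Rearranging for μ₀: μ₀ = (μ_n·τ_n − τ_data·x̄)/τ₀ = (2.8640·0.119217 − 0.110159·4.3) / 0.009058 = -0.132246/0.009058 ≈ -14.6.

μ₀ = -14.6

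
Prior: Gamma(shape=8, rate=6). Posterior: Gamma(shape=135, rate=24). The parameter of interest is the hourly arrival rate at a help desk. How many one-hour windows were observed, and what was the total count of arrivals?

n = 18 one-hour windows with total 127 arrivals

Gamma–Poisson conjugacy: posterior shape = α + Σxᵢ, posterior rate = β + n.
Matching: Σxᵢ = 135 − 8 = 127 and n = 24 − 6 = 18.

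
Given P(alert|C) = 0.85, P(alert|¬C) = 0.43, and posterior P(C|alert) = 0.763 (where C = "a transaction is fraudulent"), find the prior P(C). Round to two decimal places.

P(C) = 0.62

Bayes' rule in odds form gives O(C|E) = O(C)·[P(E|C)/P(E|¬C)], hence O(C) = O(C|E)/LR.
Posterior odds = 0.763/(1−0.763) = 3.2194. LR = 0.85/0.43 = 1.9767.
Prior odds = 3.2194/1.9767 = 1.6287, so P(C) = 1.6287/(1+1.6287) ≈ 0.62.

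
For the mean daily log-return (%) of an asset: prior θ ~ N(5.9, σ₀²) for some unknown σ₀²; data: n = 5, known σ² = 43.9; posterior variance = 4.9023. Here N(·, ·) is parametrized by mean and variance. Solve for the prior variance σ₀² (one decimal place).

σ₀² = 11.1

For the Normal–Normal model with known σ², precisions add: τ_n = τ₀ + n/σ².
So 1/σ₀² = 1/4.9023 − 5/43.9 = 0.203986 − 0.113895 = 0.090091.
Hence σ₀² = 1/0.090091 ≈ 11.1.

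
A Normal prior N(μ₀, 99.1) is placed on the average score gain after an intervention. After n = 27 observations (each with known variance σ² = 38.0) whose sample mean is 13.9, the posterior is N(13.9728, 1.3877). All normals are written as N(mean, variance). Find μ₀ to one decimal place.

The posterior mean is a precision-weighted average: μ_n = (τ₀μ₀ + τ_data·x̄)/(τ₀+τ_data), with τ₀=1/σ₀² and τ_data=n/σ².
Here τ₀ = 1/99.1 = 0.010091 and τ_data = 27/38.0 = 0.710526, so τ_n = 0.720617.
Rearranging for μ₀: μ₀ = (μ_n·τ_n − τ_data·x̄)/τ₀ = (13.9728·0.720617 − 0.710526·13.9) / 0.010091 = 0.192726/0.010091 ≈ 19.1.

μ₀ = 19.1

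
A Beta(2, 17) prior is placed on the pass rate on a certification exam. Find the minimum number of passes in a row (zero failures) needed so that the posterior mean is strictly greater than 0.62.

k = 26

After k passes and 0 failures the posterior is Beta(2+k, 17), with mean (2+k)/(2+17+k).
Set (2+k)/(19+k) > 0.62 and solve: k > (0.62·19 − 2)/(1 − 0.62) = 25.737.
The smallest integer exceeding 25.737 is 26.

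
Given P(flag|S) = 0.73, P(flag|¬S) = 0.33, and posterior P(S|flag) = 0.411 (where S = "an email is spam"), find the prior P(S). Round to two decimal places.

Bayes' rule in odds form gives O(S|E) = O(S)·[P(E|S)/P(E|¬S)], hence O(S) = O(S|E)/LR.
Posterior odds = 0.411/(1−0.411) = 0.6978. LR = 0.73/0.33 = 2.2121.
Prior odds = 0.6978/2.2121 = 0.3154, so P(S) = 0.3154/(1+0.3154) ≈ 0.24.

P(S) = 0.24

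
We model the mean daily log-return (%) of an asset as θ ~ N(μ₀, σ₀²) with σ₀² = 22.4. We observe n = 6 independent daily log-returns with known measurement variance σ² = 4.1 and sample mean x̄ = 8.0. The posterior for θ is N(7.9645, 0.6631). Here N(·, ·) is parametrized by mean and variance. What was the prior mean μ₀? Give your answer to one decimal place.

μ₀ = 6.8

The posterior mean is a precision-weighted average: μ_n = (τ₀μ₀ + τ_data·x̄)/(τ₀+τ_data), with τ₀=1/σ₀² and τ_data=n/σ².
Here τ₀ = 1/22.4 = 0.044643 and τ_data = 6/4.1 = 1.463415, so τ_n = 1.508058.
Rearranging for μ₀: μ₀ = (μ_n·τ_n − τ_data·x̄)/τ₀ = (7.9645·1.508058 − 1.463415·8.0) / 0.044643 = 0.303608/0.044643 ≈ 6.8.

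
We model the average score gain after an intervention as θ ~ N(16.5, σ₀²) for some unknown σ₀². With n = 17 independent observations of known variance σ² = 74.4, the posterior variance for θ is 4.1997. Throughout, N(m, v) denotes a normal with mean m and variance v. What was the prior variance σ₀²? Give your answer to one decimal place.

For the Normal–Normal model with known σ², precisions add: τ_n = τ₀ + n/σ².
So 1/σ₀² = 1/4.1997 − 17/74.4 = 0.238112 − 0.228495 = 0.009617.
Hence σ₀² = 1/0.009617 ≈ 104.0.

σ₀² = 104.0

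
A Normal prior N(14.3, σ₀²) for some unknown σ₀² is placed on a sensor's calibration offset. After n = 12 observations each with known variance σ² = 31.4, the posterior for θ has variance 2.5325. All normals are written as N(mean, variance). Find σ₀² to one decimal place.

For the Normal–Normal model with known σ², precisions add: τ_n = τ₀ + n/σ².
So 1/σ₀² = 1/2.5325 − 12/31.4 = 0.394867 − 0.382166 = 0.012701.
Hence σ₀² = 1/0.012701 ≈ 78.7.

σ₀² = 78.7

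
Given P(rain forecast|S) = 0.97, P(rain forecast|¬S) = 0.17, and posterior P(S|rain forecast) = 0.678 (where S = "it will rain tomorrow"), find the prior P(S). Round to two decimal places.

P(S) = 0.27

In odds form, posterior odds = prior odds × likelihood ratio, so prior odds = posterior odds ÷ LR.
Posterior odds = 0.678/(1−0.678) = 2.1056. LR = 0.97/0.17 = 5.7059.
Prior odds = 2.1056/5.7059 = 0.3690, so P(S) = 0.3690/(1+0.3690) ≈ 0.27.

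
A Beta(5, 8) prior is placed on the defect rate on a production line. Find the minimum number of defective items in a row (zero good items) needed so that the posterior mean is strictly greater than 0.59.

After k defective items and 0 good items the posterior is Beta(5+k, 8), with mean (5+k)/(5+8+k).
Set (5+k)/(13+k) > 0.59 and solve: k > (0.59·13 − 5)/(1 − 0.59) = 6.512.
The smallest integer exceeding 6.512 is 7.

k = 7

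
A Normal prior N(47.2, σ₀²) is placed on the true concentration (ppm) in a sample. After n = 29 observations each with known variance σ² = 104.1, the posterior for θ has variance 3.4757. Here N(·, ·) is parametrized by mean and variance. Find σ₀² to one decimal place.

Posterior precision equals prior precision plus data precision: 1/σ_n² = 1/σ₀² + n/σ².
So 1/σ₀² = 1/3.4757 − 29/104.1 = 0.287712 − 0.278578 = 0.009134.
Hence σ₀² = 1/0.009134 ≈ 109.5.

σ₀² = 109.5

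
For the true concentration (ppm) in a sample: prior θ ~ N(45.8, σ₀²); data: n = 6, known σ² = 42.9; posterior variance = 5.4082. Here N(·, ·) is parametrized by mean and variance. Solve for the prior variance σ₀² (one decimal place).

σ₀² = 22.2

For the Normal–Normal model with known σ², precisions add: τ_n = τ₀ + n/σ².
So 1/σ₀² = 1/5.4082 − 6/42.9 = 0.184904 − 0.139860 = 0.045044.
Hence σ₀² = 1/0.045044 ≈ 22.2.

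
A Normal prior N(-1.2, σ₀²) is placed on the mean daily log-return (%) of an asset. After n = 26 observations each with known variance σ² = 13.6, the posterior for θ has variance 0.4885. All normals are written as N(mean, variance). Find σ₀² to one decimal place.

σ₀² = 7.4

For the Normal–Normal model with known σ², precisions add: τ_n = τ₀ + n/σ².
So 1/σ₀² = 1/0.4885 − 26/13.6 = 2.047083 − 1.911765 = 0.135318.
Hence σ₀² = 1/0.135318 ≈ 7.4.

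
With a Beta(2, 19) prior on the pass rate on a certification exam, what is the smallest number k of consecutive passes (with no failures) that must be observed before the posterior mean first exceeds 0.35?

k = 9

After k passes and 0 failures the posterior is Beta(2+k, 19), with mean (2+k)/(2+19+k).
Set (2+k)/(21+k) > 0.35 and solve: k > (0.35·21 − 2)/(1 − 0.35) = 8.231.
The smallest integer exceeding 8.231 is 9, and checking k=9: (11)/(30) = 0.3667 > 0.35.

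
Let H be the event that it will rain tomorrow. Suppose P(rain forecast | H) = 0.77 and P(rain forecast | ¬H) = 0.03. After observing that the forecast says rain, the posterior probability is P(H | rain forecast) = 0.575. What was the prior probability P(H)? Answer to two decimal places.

Bayes' rule in odds form gives O(H|E) = O(H)·[P(E|H)/P(E|¬H)], hence O(H) = O(H|E)/LR.
Posterior odds = 0.575/(1−0.575) = 1.3529. LR = 0.77/0.03 = 25.6667.
Prior odds = 1.3529/25.6667 = 0.0527, so P(H) = 0.0527/(1+0.0527) ≈ 0.05.

P(H) = 0.05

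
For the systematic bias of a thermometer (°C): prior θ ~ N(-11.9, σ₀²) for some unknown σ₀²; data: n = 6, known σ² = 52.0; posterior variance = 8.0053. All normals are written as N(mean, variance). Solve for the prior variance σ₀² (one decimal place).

σ₀² = 104.9

Posterior precision equals prior precision plus data precision: 1/σ_n² = 1/σ₀² + n/σ².
So 1/σ₀² = 1/8.0053 − 6/52.0 = 0.124917 − 0.115385 = 0.009532.
Hence σ₀² = 1/0.009532 ≈ 104.9.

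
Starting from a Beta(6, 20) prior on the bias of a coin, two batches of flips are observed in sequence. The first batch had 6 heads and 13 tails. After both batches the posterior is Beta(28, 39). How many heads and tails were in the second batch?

Because Beta–binomial updating is additive in the counts, the combined data contributed (α_post−α_prior, β_post−β_prior) successes and failures.
Total across both batches: 28−6=22 heads, 39−20=19 tails.
Subtract the first batch: 22−6=16 heads and 19−13=6 tails.

16 heads and 6 tails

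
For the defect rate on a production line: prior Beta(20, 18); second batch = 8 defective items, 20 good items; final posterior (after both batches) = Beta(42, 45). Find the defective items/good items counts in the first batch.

Because Beta–binomial updating is additive in the counts, the combined data contributed (α_post−α_prior, β_post−β_prior) successes and failures.
Total across both batches: 42−20=22 defective items, 45−18=27 good items.
Subtract the second batch: 22−8=14 defective items and 27−20=7 good items.

14 defective items and 7 good items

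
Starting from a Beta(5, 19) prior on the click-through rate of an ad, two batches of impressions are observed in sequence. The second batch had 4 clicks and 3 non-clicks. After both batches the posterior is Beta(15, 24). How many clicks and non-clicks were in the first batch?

Because Beta–binomial updating is additive in the counts, the combined data contributed (α_post−α_prior, β_post−β_prior) successes and failures.
Total across both batches: 15−5=10 clicks, 24−19=5 non-clicks.
Subtract the second batch: 10−4=6 clicks and 5−3=2 non-clicks.

6 clicks and 2 non-clicks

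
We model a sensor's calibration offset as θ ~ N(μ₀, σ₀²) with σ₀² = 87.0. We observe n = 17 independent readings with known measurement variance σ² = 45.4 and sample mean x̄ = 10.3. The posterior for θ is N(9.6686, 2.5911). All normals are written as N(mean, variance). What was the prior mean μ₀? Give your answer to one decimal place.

With known observation variance, the Normal–Normal posterior has precision τ_n = τ₀ + n/σ² and mean μ_n = (τ₀μ₀ + (n/σ²)x̄)/τ_n.
Here τ₀ = 1/87.0 = 0.011494 and τ_data = 17/45.4 = 0.374449, so τ_n = 0.385943.
Rearranging for μ₀: μ₀ = (μ_n·τ_n − τ_data·x̄)/τ₀ = (9.6686·0.385943 − 0.374449·10.3) / 0.011494 = -0.125296/0.011494 ≈ -10.9.

μ₀ = -10.9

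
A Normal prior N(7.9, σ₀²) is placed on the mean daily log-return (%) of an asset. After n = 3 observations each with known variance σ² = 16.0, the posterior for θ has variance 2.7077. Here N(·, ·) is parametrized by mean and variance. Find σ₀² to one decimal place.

Posterior precision equals prior precision plus data precision: 1/σ_n² = 1/σ₀² + n/σ².
So 1/σ₀² = 1/2.7077 − 3/16.0 = 0.369317 − 0.187500 = 0.181817.
Hence σ₀² = 1/0.181817 ≈ 5.5.

σ₀² = 5.5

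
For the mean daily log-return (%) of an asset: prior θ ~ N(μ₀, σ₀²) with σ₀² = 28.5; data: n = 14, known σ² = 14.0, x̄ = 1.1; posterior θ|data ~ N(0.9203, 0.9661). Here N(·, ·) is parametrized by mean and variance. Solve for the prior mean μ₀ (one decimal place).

With known observation variance, the Normal–Normal posterior has precision τ_n = τ₀ + n/σ² and mean μ_n = (τ₀μ₀ + (n/σ²)x̄)/τ_n.
Here τ₀ = 1/28.5 = 0.035088 and τ_data = 14/14.0 = 1.000000, so τ_n = 1.035088.
Rearranging for μ₀: μ₀ = (μ_n·τ_n − τ_data·x̄)/τ₀ = (0.9203·1.035088 − 1.000000·1.1) / 0.035088 = -0.147409/0.035088 ≈ -4.2.

μ₀ = -4.2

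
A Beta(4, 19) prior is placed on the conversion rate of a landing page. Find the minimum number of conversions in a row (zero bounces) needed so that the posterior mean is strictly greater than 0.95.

After k conversions and 0 bounces the posterior is Beta(4+k, 19), with mean (4+k)/(4+19+k).
Set (4+k)/(23+k) > 0.95 and solve: k > (0.95·23 − 4)/(1 − 0.95) = 357.000.
The smallest integer exceeding 357.000 is 358.

k = 358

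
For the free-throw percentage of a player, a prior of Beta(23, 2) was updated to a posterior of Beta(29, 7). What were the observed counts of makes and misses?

Beta is conjugate to the binomial likelihood: posterior = Beta(a+s, b+f).
So s = 29 − 23 = 6 and f = 7 − 2 = 5.

6 makes and 5 misses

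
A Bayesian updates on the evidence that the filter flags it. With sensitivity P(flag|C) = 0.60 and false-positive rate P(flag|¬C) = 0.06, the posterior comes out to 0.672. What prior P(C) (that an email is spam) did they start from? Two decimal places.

P(C) = 0.17

Bayes' rule in odds form gives O(C|E) = O(C)·[P(E|C)/P(E|¬C)], hence O(C) = O(C|E)/LR.
Posterior odds = 0.672/(1−0.672) = 2.0488. LR = 0.60/0.06 = 10.0000.
Prior odds = 2.0488/10.0000 = 0.2049, so P(C) = 0.2049/(1+0.2049) ≈ 0.17.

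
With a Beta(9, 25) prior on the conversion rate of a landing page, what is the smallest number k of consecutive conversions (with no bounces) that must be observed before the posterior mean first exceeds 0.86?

After k conversions and 0 bounces the posterior is Beta(9+k, 25), with mean (9+k)/(9+25+k).
Set (9+k)/(34+k) > 0.86 and solve: k > (0.86·34 − 9)/(1 − 0.86) = 144.571.
The smallest integer exceeding 144.571 is 145.

k = 145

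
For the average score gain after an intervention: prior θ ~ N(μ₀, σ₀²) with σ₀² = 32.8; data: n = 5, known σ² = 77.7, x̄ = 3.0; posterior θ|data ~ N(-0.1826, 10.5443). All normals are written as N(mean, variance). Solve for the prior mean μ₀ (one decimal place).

μ₀ = -6.9

With known observation variance, the Normal–Normal posterior has precision τ_n = τ₀ + n/σ² and mean μ_n = (τ₀μ₀ + (n/σ²)x̄)/τ_n.
Here τ₀ = 1/32.8 = 0.030488 and τ_data = 5/77.7 = 0.064350, so τ_n = 0.094838.
Rearranging for μ₀: μ₀ = (μ_n·τ_n − τ_data·x̄)/τ₀ = (-0.1826·0.094838 − 0.064350·3.0) / 0.030488 = -0.210367/0.030488 ≈ -6.9.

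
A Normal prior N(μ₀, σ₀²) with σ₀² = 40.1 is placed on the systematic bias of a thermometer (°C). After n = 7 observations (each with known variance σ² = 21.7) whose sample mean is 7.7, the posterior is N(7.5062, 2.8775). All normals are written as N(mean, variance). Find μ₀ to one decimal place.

μ₀ = 5.0

With known observation variance, the Normal–Normal posterior has precision τ_n = τ₀ + n/σ² and mean μ_n = (τ₀μ₀ + (n/σ²)x̄)/τ_n.
Here τ₀ = 1/40.1 = 0.024938 and τ_data = 7/21.7 = 0.322581, so τ_n = 0.347519.
Rearranging for μ₀: μ₀ = (μ_n·τ_n − τ_data·x̄)/τ₀ = (7.5062·0.347519 − 0.322581·7.7) / 0.024938 = 0.124673/0.024938 ≈ 5.0.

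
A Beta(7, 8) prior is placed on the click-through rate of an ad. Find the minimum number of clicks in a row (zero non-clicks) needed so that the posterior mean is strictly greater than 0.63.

After k clicks and 0 non-clicks the posterior is Beta(7+k, 8), with mean (7+k)/(7+8+k).
Set (7+k)/(15+k) > 0.63 and solve: k > (0.63·15 − 7)/(1 − 0.63) = 6.622.
The smallest integer exceeding 6.622 is 7.

k = 7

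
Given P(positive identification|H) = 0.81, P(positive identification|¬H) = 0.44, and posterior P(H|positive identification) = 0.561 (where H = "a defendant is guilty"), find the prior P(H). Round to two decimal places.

In odds form, posterior odds = prior odds × likelihood ratio, so prior odds = posterior odds ÷ LR.
Posterior odds = 0.561/(1−0.561) = 1.2779. LR = 0.81/0.44 = 1.8409.
Prior odds = 1.2779/1.8409 = 0.6942, so P(H) = 0.6942/(1+0.6942) ≈ 0.41.

P(H) = 0.41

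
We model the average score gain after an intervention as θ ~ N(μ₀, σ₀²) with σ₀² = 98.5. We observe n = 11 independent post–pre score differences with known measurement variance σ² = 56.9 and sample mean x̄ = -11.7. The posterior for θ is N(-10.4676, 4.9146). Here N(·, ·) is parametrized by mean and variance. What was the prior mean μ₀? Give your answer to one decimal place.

μ₀ = 13.0

The posterior mean is a precision-weighted average: μ_n = (τ₀μ₀ + τ_data·x̄)/(τ₀+τ_data), with τ₀=1/σ₀² and τ_data=n/σ².
Here τ₀ = 1/98.5 = 0.010152 and τ_data = 11/56.9 = 0.193322, so τ_n = 0.203474.
Rearranging for μ₀: μ₀ = (μ_n·τ_n − τ_data·x̄)/τ₀ = (-10.4676·0.203474 − 0.193322·-11.7) / 0.010152 = 0.131983/0.010152 ≈ 13.0.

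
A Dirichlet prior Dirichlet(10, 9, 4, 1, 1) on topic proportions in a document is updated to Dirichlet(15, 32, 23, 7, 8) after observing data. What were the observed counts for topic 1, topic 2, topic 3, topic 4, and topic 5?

counts (5, 23, 19, 6, 7)

For a Dirichlet(α) prior with multinomial counts c, the posterior is Dirichlet(α + c) componentwise.
Counts are posterior − prior componentwise: 15−10=5, 32−9=23, 23−4=19, 7−1=6, 8−1=7.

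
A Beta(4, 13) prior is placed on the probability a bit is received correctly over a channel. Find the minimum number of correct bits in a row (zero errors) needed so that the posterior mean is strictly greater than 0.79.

k = 45

After k correct bits and 0 errors the posterior is Beta(4+k, 13), with mean (4+k)/(4+13+k).
Set (4+k)/(17+k) > 0.79 and solve: k > (0.79·17 − 4)/(1 − 0.79) = 44.905.
The smallest integer exceeding 44.905 is 45, and checking k=45: (49)/(62) = 0.7903 > 0.79.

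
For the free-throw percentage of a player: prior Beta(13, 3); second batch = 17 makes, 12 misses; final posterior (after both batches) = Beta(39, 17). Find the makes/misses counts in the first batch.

Because Beta–binomial updating is additive in the counts, the combined data contributed (α_post−α_prior, β_post−β_prior) successes and failures.
Total across both batches: 39−13=26 makes, 17−3=14 misses.
Subtract the second batch: 26−17=9 makes and 14−12=2 misses.

9 makes and 2 misses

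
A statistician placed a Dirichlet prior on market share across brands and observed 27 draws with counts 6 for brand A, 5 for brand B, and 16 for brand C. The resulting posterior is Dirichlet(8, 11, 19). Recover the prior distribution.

Dirichlet(2, 6, 3)

For a Dirichlet(α) prior with multinomial counts c, the posterior is Dirichlet(α + c) componentwise.
Subtract each count from the matching posterior parameter: 8−6=2, 11−5=6, 19−16=3.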